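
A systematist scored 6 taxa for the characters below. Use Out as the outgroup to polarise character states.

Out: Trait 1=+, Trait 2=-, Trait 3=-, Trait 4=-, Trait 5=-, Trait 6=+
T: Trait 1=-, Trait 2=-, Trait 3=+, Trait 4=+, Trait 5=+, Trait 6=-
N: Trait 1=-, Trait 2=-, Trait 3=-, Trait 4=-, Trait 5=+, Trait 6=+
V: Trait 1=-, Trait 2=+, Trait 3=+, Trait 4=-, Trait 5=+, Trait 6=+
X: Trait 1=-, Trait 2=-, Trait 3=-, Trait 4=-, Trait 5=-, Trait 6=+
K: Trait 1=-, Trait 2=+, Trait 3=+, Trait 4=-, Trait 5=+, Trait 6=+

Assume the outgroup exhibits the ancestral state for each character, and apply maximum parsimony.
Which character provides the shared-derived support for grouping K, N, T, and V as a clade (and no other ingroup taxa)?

Trait 5

Character polarity is set by the outgroup: the derived state is whichever differs from the outgroup's state, so for Trait 1, Trait 6 the derived state is '-', and for the remaining characters it is '+'.
All ingroup taxa share the derived state '-' for Trait 1; it defines the ingroup but does not resolve relationships within it.
Trait 2 (derived state '+') is shared by K and V — a synapomorphy uniting that clade.
Only K, T, and V show the derived state '+' for Trait 3, supporting them as a clade.
Trait 4 (derived state '+') is unique to T (autapomorphy; uninformative for grouping).
Trait 5 (derived state '+') is shared by K, N, T, and V — a synapomorphy uniting that clade.
Trait 6 (derived state '-') is unique to T (autapomorphy; uninformative for grouping).
Most parsimonious ingroup topology: (((T,(V,K)),N),X).
The clade {K, N, T, V} is supported by Trait 5: its derived state '+' occurs in exactly those taxa and in no other taxon (including the outgroup).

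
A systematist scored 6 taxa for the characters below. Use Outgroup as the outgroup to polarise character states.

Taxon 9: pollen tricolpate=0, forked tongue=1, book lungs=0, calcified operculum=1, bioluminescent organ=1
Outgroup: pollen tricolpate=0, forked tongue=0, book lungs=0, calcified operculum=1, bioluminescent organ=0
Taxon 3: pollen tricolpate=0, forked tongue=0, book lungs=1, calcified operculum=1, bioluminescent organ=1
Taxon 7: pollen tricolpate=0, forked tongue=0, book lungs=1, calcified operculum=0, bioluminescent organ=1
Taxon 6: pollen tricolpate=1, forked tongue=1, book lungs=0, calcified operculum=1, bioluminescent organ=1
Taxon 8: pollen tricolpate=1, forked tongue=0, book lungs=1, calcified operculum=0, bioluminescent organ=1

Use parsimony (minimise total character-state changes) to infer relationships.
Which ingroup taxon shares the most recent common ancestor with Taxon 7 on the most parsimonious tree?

Taxon 8

Character polarity is set by the outgroup: the derived state is whichever differs from the outgroup's state, so for calcified operculum the derived state is '0', and for the remaining characters it is '1'.
pollen tricolpate groups Taxon 6 and Taxon 8, which is incompatible with the clades supported by the remaining characters; treating it as convergent (homoplasy) costs fewer steps than any alternative tree.
forked tongue: derived state '1' in Taxon 6 and Taxon 9 only — synapomorphy for {Taxon 6, Taxon 9}.
book lungs (derived state '1') is shared by Taxon 3, Taxon 7, and Taxon 8 — a synapomorphy uniting that clade.
Only Taxon 7 and Taxon 8 show the derived state '0' for calcified operculum, supporting them as a clade.
bioluminescent organ (derived state '1') is shared by all ingroup taxa — unites the whole ingroup.
Most parsimonious ingroup topology: (((Taxon 7,Taxon 8),Taxon 3),(Taxon 6,Taxon 9)).
Taxon 7 and Taxon 8 form a cherry on this tree, so they are sister taxa.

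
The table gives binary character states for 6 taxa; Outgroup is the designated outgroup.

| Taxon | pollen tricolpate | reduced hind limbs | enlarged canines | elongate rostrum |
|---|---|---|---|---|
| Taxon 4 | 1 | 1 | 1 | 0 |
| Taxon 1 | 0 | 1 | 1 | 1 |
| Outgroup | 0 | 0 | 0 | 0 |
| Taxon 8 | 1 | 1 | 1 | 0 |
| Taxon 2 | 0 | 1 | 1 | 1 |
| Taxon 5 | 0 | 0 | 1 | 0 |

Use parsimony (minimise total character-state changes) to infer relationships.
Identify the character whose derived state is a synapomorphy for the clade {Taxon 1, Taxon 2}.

elongate rostrum

The outgroup has state '0' for every character, so '1' is the derived state throughout.
pollen tricolpate: derived state '1' in Taxon 4 and Taxon 8 only — synapomorphy for {Taxon 4, Taxon 8}.
reduced hind limbs: derived state '1' in Taxon 1, Taxon 2, Taxon 4, and Taxon 8 only — synapomorphy for {Taxon 1, Taxon 2, Taxon 4, Taxon 8}.
All ingroup taxa share the derived state '1' for enlarged canines; it defines the ingroup but does not resolve relationships within it.
elongate rostrum (derived state '1') is shared by Taxon 1 and Taxon 2 — a synapomorphy uniting that clade.
Most parsimonious ingroup topology: (((Taxon 1,Taxon 2),(Taxon 4,Taxon 8)),Taxon 5).
The clade {Taxon 1, Taxon 2} is supported by elongate rostrum: its derived state '1' occurs in exactly those taxa and in no other taxon (including the outgroup).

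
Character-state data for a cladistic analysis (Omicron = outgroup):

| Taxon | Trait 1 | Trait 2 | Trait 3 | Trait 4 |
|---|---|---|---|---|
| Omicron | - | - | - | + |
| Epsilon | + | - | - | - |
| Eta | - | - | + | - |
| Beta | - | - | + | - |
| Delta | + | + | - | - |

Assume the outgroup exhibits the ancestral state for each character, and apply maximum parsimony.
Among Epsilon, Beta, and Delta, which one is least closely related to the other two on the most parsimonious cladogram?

Beta

Character polarity is set by the outgroup: the derived state is whichever differs from the outgroup's state, so for Trait 4 the derived state is '-', and for the remaining characters it is '+'.
Trait 1 (derived state '+') is shared by Delta and Epsilon — a synapomorphy uniting that clade.
Trait 2: derived state '+' in Delta only — an autapomorphy, so it tells us nothing about relationships among taxa.
Trait 3: derived state '+' in Beta and Eta only — synapomorphy for {Beta, Eta}.
All ingroup taxa share the derived state '-' for Trait 4; it defines the ingroup but does not resolve relationships within it.
Most parsimonious ingroup topology: ((Eta,Beta),(Epsilon,Delta)).
Delta and Epsilon share a more recent common ancestor with each other than either does with Beta, so Beta is the least closely related of the three.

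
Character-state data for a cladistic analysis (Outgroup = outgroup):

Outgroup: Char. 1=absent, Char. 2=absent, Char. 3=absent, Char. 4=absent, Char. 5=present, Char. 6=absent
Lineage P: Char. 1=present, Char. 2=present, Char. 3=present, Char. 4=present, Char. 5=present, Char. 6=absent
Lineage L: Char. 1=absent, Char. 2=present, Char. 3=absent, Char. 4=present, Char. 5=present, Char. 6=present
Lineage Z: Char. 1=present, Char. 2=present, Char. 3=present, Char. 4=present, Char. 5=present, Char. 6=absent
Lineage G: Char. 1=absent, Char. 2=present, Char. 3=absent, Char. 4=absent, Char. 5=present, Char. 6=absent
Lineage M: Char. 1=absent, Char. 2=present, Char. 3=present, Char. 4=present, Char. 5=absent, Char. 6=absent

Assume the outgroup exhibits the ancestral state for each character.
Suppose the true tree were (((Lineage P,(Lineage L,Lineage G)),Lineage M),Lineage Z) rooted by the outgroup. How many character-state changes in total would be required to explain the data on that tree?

9

Map each character onto (((Lineage P,(Lineage L,Lineage G)),Lineage M),Lineage Z) (rooted by Outgroup) and count the minimum state changes it requires (Fitch parsimony):
Char. 1: 2; Char. 2: 1; Char. 3: 2; Char. 4: 2; Char. 5: 1; Char. 6: 1.
Total tree length = 9.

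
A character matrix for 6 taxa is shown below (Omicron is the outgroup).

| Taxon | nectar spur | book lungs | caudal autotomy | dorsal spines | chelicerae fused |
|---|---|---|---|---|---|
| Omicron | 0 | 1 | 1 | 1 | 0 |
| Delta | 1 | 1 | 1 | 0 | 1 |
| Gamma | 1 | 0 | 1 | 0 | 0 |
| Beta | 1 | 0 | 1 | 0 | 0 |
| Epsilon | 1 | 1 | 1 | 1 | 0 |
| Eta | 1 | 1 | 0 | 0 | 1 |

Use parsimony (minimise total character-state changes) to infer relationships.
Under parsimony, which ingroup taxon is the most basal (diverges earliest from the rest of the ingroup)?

Character polarity is set by the outgroup: the derived state is whichever differs from the outgroup's state, so for book lungs, caudal autotomy, dorsal spines the derived state is '0', and for the remaining characters it is '1'.
All ingroup taxa share the derived state '1' for nectar spur; it defines the ingroup but does not resolve relationships within it.
book lungs (derived state '0') is shared by Beta and Gamma — a synapomorphy uniting that clade.
caudal autotomy (derived state '0') is unique to Eta (autapomorphy; uninformative for grouping).
dorsal spines (derived state '0') is shared by Beta, Delta, Eta, and Gamma — a synapomorphy uniting that clade.
chelicerae fused: derived state '1' in Delta and Eta only — synapomorphy for {Delta, Eta}.
Most parsimonious ingroup topology: (((Delta,Eta),(Gamma,Beta)),Epsilon).
Epsilon is sister to the clade containing all other ingroup taxa, so it is the earliest-diverging (most basal) ingroup lineage.

Epsilon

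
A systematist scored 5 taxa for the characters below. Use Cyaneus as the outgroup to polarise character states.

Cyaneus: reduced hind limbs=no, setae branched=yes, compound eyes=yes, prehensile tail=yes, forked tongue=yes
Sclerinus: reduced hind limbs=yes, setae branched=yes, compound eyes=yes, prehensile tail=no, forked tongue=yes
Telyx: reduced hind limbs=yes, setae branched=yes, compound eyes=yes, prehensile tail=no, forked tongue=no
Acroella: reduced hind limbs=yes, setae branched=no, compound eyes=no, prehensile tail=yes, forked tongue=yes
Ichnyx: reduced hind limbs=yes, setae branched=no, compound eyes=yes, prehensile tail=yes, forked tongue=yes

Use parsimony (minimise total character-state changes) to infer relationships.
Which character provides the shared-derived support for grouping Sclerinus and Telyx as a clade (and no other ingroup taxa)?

Character polarity is set by the outgroup: the derived state is whichever differs from the outgroup's state, so for setae branched, compound eyes, prehensile tail, forked tongue the derived state is 'no', and for the remaining characters it is 'yes'.
reduced hind limbs (derived state 'yes') is shared by all ingroup taxa — unites the whole ingroup.
Only Acroella and Ichnyx show the derived state 'no' for setae branched, supporting them as a clade.
compound eyes (derived state 'no') is unique to Acroella (autapomorphy; uninformative for grouping).
prehensile tail (derived state 'no') is shared by Sclerinus and Telyx — a synapomorphy uniting that clade.
forked tongue: derived state 'no' in Telyx only — an autapomorphy, so it tells us nothing about relationships among taxa.
Most parsimonious ingroup topology: ((Sclerinus,Telyx),(Acroella,Ichnyx)).
The clade {Sclerinus, Telyx} is supported by prehensile tail: its derived state 'no' occurs in exactly those taxa and in no other taxon (including the outgroup).

prehensile tail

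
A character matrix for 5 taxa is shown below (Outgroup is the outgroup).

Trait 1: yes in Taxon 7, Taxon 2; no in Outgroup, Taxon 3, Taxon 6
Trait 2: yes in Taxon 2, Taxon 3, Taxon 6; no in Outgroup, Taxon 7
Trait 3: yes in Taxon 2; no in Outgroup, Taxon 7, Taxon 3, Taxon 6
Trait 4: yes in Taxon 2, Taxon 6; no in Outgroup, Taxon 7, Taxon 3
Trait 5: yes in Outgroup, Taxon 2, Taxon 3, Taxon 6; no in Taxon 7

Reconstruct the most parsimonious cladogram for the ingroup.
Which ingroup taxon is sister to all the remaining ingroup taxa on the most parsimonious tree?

Taxon 7

Character polarity is set by the outgroup: the derived state is whichever differs from the outgroup's state, so for Trait 5 the derived state is 'no', and for the remaining characters it is 'yes'.
Trait 1 groups Taxon 2 and Taxon 7, which is incompatible with the clades supported by the remaining characters; treating it as convergent (homoplasy) costs fewer steps than any alternative tree.
Trait 2 (derived state 'yes') is shared by Taxon 2, Taxon 3, and Taxon 6 — a synapomorphy uniting that clade.
Trait 3: derived state 'yes' in Taxon 2 only — an autapomorphy, so it tells us nothing about relationships among taxa.
Trait 4: derived state 'yes' in Taxon 2 and Taxon 6 only — synapomorphy for {Taxon 2, Taxon 6}.
Trait 5 (derived state 'no') is unique to Taxon 7 (autapomorphy; uninformative for grouping).
Most parsimonious ingroup topology: (Taxon 7,((Taxon 2,Taxon 6),Taxon 3)).
Taxon 7 is sister to the clade containing all other ingroup taxa, so it is the earliest-diverging (most basal) ingroup lineage.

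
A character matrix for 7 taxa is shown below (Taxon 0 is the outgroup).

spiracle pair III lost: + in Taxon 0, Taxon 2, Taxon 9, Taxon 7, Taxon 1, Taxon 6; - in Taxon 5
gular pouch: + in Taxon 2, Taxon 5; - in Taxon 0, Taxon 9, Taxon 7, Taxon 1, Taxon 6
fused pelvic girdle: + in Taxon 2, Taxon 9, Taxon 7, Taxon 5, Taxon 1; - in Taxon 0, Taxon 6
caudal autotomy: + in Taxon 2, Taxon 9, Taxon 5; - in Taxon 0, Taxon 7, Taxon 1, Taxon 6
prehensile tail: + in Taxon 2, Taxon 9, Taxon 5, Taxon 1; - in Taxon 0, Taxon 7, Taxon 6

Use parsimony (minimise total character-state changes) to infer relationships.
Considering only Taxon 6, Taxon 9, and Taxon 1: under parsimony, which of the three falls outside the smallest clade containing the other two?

Taxon 6

Character polarity is set by the outgroup: the derived state is whichever differs from the outgroup's state, so for spiracle pair III lost the derived state is '-', and for the remaining characters it is '+'.
spiracle pair III lost (derived state '-') is unique to Taxon 5 (autapomorphy; uninformative for grouping).
gular pouch (derived state '+') is shared by Taxon 2 and Taxon 5 — a synapomorphy uniting that clade.
fused pelvic girdle (derived state '+') is shared by Taxon 1, Taxon 2, Taxon 5, Taxon 7, and Taxon 9 — a synapomorphy uniting that clade.
caudal autotomy (derived state '+') is shared by Taxon 2, Taxon 5, and Taxon 9 — a synapomorphy uniting that clade.
Only Taxon 1, Taxon 2, Taxon 5, and Taxon 9 show the derived state '+' for prehensile tail, supporting them as a clade.
Most parsimonious ingroup topology: (((((Taxon 2,Taxon 5),Taxon 9),Taxon 1),Taxon 7),Taxon 6).
Taxon 1 and Taxon 9 share a more recent common ancestor with each other than either does with Taxon 6, so Taxon 6 is the least closely related of the three.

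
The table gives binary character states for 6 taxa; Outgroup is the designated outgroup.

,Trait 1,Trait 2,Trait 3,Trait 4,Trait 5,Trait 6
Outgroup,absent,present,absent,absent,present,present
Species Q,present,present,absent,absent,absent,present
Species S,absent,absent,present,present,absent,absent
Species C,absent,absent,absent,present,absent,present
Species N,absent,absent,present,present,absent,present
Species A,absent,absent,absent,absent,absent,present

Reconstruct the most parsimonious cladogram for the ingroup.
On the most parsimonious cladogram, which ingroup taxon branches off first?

Species Q

Character polarity is set by the outgroup: the derived state is whichever differs from the outgroup's state, so for Trait 2, Trait 5, Trait 6 the derived state is 'absent', and for the remaining characters it is 'present'.
Trait 1 (derived state 'present') is unique to Species Q (autapomorphy; uninformative for grouping).
Trait 2 (derived state 'absent') is shared by Species A, Species C, Species N, and Species S — a synapomorphy uniting that clade.
Trait 3: derived state 'present' in Species N and Species S only — synapomorphy for {Species N, Species S}.
Trait 4 (derived state 'present') is shared by Species C, Species N, and Species S — a synapomorphy uniting that clade.
Trait 5 (derived state 'absent') is shared by all ingroup taxa — unites the whole ingroup.
Trait 6 (derived state 'absent') is unique to Species S (autapomorphy; uninformative for grouping).
Most parsimonious ingroup topology: (Species Q,(((Species S,Species N),Species C),Species A)).
Species Q is sister to the clade containing all other ingroup taxa, so it is the earliest-diverging (most basal) ingroup lineage.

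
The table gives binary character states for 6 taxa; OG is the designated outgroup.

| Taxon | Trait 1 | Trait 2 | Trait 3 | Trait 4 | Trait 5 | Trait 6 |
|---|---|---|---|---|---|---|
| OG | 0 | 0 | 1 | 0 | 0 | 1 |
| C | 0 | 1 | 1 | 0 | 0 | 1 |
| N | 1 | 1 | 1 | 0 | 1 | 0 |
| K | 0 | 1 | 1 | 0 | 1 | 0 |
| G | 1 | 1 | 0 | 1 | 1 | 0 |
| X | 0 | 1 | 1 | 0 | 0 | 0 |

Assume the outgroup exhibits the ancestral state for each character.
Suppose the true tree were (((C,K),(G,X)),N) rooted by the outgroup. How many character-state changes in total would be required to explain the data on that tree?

Map each character onto (((C,K),(G,X)),N) (rooted by OG) and count the minimum state changes it requires (Fitch parsimony):
Trait 1: 2; Trait 2: 1; Trait 3: 1; Trait 4: 1; Trait 5: 3; Trait 6: 2.
Total tree length = 10.

10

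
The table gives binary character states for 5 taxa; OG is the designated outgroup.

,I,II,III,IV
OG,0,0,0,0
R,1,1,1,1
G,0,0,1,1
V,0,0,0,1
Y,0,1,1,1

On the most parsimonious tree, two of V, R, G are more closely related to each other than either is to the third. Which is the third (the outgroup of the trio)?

The outgroup has state '0' for every character, so '1' is the derived state throughout.
I: derived state '1' in R only — an autapomorphy, so it tells us nothing about relationships among taxa.
II (derived state '1') is shared by R and Y — a synapomorphy uniting that clade.
Only G, R, and Y show the derived state '1' for III, supporting them as a clade.
IV (derived state '1') is shared by all ingroup taxa — unites the whole ingroup.
Most parsimonious ingroup topology: (((R,Y),G),V).
G and R share a more recent common ancestor with each other than either does with V, so V is the least closely related of the three.

V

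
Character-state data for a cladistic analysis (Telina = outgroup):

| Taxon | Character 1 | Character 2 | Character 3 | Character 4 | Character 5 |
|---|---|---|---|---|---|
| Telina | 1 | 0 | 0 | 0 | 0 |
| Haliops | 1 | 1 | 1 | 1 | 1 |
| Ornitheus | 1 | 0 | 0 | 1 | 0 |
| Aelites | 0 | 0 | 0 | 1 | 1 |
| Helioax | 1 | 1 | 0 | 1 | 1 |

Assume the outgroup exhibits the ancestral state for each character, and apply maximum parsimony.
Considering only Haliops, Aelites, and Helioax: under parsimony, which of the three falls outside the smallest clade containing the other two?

Character polarity is set by the outgroup: the derived state is whichever differs from the outgroup's state, so for Character 1 the derived state is '0', and for the remaining characters it is '1'.
Character 1 (derived state '0') is unique to Aelites (autapomorphy; uninformative for grouping).
Character 2: derived state '1' in Haliops and Helioax only — synapomorphy for {Haliops, Helioax}.
Character 3: derived state '1' in Haliops only — an autapomorphy, so it tells us nothing about relationships among taxa.
All ingroup taxa share the derived state '1' for Character 4; it defines the ingroup but does not resolve relationships within it.
Character 5 (derived state '1') is shared by Aelites, Haliops, and Helioax — a synapomorphy uniting that clade.
Most parsimonious ingroup topology: (((Haliops,Helioax),Aelites),Ornitheus).
Haliops and Helioax share a more recent common ancestor with each other than either does with Aelites, so Aelites is the least closely related of the three.

Aelites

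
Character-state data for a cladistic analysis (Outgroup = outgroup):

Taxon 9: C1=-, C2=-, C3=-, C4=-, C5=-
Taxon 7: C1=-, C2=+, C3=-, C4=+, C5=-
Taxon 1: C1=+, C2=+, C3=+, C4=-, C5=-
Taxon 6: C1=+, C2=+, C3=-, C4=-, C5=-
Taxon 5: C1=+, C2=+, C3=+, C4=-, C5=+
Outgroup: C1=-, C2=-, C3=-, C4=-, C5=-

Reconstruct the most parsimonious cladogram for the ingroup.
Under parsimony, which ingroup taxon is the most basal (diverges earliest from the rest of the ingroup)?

The outgroup has state '-' for every character, so '+' is the derived state throughout.
Only Taxon 1, Taxon 5, and Taxon 6 show the derived state '+' for C1, supporting them as a clade.
C2 (derived state '+') is shared by Taxon 1, Taxon 5, Taxon 6, and Taxon 7 — a synapomorphy uniting that clade.
C3: derived state '+' in Taxon 1 and Taxon 5 only — synapomorphy for {Taxon 1, Taxon 5}.
C4: derived state '+' in Taxon 7 only — an autapomorphy, so it tells us nothing about relationships among taxa.
C5 (derived state '+') is unique to Taxon 5 (autapomorphy; uninformative for grouping).
Most parsimonious ingroup topology: ((Taxon 7,((Taxon 1,Taxon 5),Taxon 6)),Taxon 9).
Taxon 9 is sister to the clade containing all other ingroup taxa, so it is the earliest-diverging (most basal) ingroup lineage.

Taxon 9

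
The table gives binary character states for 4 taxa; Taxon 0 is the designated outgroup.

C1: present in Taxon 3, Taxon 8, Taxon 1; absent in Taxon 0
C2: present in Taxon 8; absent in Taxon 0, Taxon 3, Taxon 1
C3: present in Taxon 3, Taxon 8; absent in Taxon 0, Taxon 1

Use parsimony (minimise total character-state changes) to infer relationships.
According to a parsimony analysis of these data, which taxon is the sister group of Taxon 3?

The outgroup has state 'absent' for every character, so 'present' is the derived state throughout.
C1 (derived state 'present') is shared by all ingroup taxa — unites the whole ingroup.
C2 (derived state 'present') is unique to Taxon 8 (autapomorphy; uninformative for grouping).
C3: derived state 'present' in Taxon 3 and Taxon 8 only — synapomorphy for {Taxon 3, Taxon 8}.
Most parsimonious ingroup topology: ((Taxon 3,Taxon 8),Taxon 1).
Taxon 3 and Taxon 8 form a cherry on this tree, so they are sister taxa.

Taxon 8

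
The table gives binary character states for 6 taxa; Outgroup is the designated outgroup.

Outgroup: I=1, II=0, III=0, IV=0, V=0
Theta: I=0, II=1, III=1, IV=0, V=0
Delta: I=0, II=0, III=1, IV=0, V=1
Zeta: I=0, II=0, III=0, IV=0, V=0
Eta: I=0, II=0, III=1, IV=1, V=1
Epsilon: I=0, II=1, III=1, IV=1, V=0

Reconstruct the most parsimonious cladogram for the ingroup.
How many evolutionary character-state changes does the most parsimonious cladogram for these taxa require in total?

6

Character polarity is set by the outgroup: the derived state is whichever differs from the outgroup's state, so for I the derived state is '0', and for the remaining characters it is '1'.
All ingroup taxa share the derived state '0' for I; it defines the ingroup but does not resolve relationships within it.
II: derived state '1' in Epsilon and Theta only — synapomorphy for {Epsilon, Theta}.
III (derived state '1') is shared by Delta, Epsilon, Eta, and Theta — a synapomorphy uniting that clade.
IV groups Epsilon and Eta, which is incompatible with the clades supported by the remaining characters; treating it as convergent (homoplasy) costs fewer steps than any alternative tree.
V (derived state '1') is shared by Delta and Eta — a synapomorphy uniting that clade.
Most parsimonious ingroup topology: (((Theta,Epsilon),(Delta,Eta)),Zeta).
Changes per character on this tree: I: 1; II: 1; III: 1; IV: 2; V: 1.
Total = 6.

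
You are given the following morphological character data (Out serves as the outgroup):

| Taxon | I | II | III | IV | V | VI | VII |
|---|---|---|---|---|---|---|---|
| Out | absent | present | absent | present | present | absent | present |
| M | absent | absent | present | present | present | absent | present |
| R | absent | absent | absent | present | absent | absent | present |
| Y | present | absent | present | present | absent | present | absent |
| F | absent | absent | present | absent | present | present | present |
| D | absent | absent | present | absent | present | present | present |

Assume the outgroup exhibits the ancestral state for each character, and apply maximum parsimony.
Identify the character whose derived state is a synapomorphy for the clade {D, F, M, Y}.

III

Character polarity is set by the outgroup: the derived state is whichever differs from the outgroup's state, so for II, IV, V, VII the derived state is 'absent', and for the remaining characters it is 'present'.
I (derived state 'present') is unique to Y (autapomorphy; uninformative for grouping).
All ingroup taxa share the derived state 'absent' for II; it defines the ingroup but does not resolve relationships within it.
Only D, F, M, and Y show the derived state 'present' for III, supporting them as a clade.
IV: derived state 'absent' in D and F only — synapomorphy for {D, F}.
V groups R and Y, which is incompatible with the clades supported by the remaining characters; treating it as convergent (homoplasy) costs fewer steps than any alternative tree.
Only D, F, and Y show the derived state 'present' for VI, supporting them as a clade.
VII (derived state 'absent') is unique to Y (autapomorphy; uninformative for grouping).
Most parsimonious ingroup topology: ((M,(Y,(F,D))),R).
The clade {D, F, M, Y} is supported by III: its derived state 'present' occurs in exactly those taxa and in no other taxon (including the outgroup).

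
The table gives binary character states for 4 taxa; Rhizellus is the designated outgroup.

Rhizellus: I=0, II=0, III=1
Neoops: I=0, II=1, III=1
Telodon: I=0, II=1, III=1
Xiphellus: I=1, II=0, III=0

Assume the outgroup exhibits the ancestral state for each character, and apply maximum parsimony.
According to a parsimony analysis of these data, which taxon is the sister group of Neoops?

Telodon

Character polarity is set by the outgroup: the derived state is whichever differs from the outgroup's state, so for III the derived state is '0', and for the remaining characters it is '1'.
I: derived state '1' in Xiphellus only — an autapomorphy, so it tells us nothing about relationships among taxa.
II (derived state '1') is shared by Neoops and Telodon — a synapomorphy uniting that clade.
III: derived state '0' in Xiphellus only — an autapomorphy, so it tells us nothing about relationships among taxa.
Most parsimonious ingroup topology: ((Neoops,Telodon),Xiphellus).
Neoops and Telodon form a cherry on this tree, so they are sister taxa.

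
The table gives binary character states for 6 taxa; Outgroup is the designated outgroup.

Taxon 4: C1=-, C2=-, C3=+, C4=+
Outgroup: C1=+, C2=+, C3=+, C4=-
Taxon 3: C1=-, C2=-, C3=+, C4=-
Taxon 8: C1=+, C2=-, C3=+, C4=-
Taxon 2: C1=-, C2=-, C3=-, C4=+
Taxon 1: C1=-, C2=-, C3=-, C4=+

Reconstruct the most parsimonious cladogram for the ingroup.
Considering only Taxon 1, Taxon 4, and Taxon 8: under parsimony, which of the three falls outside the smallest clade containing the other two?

Character polarity is set by the outgroup: the derived state is whichever differs from the outgroup's state, so for C1, C2, C3 the derived state is '-', and for the remaining characters it is '+'.
C1: derived state '-' in Taxon 1, Taxon 2, Taxon 3, and Taxon 4 only — synapomorphy for {Taxon 1, Taxon 2, Taxon 3, Taxon 4}.
C2 (derived state '-') is shared by all ingroup taxa — unites the whole ingroup.
C3 (derived state '-') is shared by Taxon 1 and Taxon 2 — a synapomorphy uniting that clade.
C4: derived state '+' in Taxon 1, Taxon 2, and Taxon 4 only — synapomorphy for {Taxon 1, Taxon 2, Taxon 4}.
Most parsimonious ingroup topology: (Taxon 8,(Taxon 3,((Taxon 1,Taxon 2),Taxon 4))).
Taxon 4 and Taxon 1 share a more recent common ancestor with each other than either does with Taxon 8, so Taxon 8 is the least closely related of the three.

Taxon 8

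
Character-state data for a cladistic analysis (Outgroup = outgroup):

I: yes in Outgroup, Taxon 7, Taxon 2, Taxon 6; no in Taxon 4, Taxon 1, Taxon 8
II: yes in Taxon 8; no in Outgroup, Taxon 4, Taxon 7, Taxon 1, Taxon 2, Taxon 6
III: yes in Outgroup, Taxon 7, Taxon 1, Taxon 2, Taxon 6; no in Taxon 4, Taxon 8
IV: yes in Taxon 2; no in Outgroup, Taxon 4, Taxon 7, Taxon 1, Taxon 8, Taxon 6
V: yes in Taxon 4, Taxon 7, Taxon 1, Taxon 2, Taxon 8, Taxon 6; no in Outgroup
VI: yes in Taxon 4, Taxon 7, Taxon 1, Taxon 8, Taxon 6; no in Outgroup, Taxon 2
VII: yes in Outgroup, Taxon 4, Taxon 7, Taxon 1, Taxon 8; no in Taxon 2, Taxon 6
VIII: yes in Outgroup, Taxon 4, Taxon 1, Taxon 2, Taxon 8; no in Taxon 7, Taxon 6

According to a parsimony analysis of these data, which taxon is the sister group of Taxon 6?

Character polarity is set by the outgroup: the derived state is whichever differs from the outgroup's state, so for I, III, VII, VIII the derived state is 'no', and for the remaining characters it is 'yes'.
I: derived state 'no' in Taxon 1, Taxon 4, and Taxon 8 only — synapomorphy for {Taxon 1, Taxon 4, Taxon 8}.
II (derived state 'yes') is unique to Taxon 8 (autapomorphy; uninformative for grouping).
III (derived state 'no') is shared by Taxon 4 and Taxon 8 — a synapomorphy uniting that clade.
IV (derived state 'yes') is unique to Taxon 2 (autapomorphy; uninformative for grouping).
V (derived state 'yes') is shared by all ingroup taxa — unites the whole ingroup.
VI (derived state 'yes') is shared by Taxon 1, Taxon 4, Taxon 6, Taxon 7, and Taxon 8 — a synapomorphy uniting that clade.
VII (state 'no') occurs in Taxon 2 and Taxon 6 but conflicts with the nesting implied by the other characters — most parsimoniously interpreted as homoplasy.
Only Taxon 6 and Taxon 7 show the derived state 'no' for VIII, supporting them as a clade.
Most parsimonious ingroup topology: ((((Taxon 4,Taxon 8),Taxon 1),(Taxon 7,Taxon 6)),Taxon 2).
Taxon 6 and Taxon 7 form a cherry on this tree, so they are sister taxa.

Taxon 7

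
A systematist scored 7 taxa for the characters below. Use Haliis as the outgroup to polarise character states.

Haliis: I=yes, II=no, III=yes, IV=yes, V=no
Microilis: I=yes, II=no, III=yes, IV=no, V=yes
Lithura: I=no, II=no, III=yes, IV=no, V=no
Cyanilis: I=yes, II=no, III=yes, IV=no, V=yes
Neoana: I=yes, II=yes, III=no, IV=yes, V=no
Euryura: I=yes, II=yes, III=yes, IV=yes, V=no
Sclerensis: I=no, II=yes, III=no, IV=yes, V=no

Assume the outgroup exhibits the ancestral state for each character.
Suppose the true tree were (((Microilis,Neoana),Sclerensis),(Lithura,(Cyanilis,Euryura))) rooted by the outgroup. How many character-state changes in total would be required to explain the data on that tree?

Map each character onto (((Microilis,Neoana),Sclerensis),(Lithura,(Cyanilis,Euryura))) (rooted by Haliis) and count the minimum state changes it requires (Fitch parsimony):
I: 2; II: 3; III: 2; IV: 3; V: 2.
Total tree length = 12.

12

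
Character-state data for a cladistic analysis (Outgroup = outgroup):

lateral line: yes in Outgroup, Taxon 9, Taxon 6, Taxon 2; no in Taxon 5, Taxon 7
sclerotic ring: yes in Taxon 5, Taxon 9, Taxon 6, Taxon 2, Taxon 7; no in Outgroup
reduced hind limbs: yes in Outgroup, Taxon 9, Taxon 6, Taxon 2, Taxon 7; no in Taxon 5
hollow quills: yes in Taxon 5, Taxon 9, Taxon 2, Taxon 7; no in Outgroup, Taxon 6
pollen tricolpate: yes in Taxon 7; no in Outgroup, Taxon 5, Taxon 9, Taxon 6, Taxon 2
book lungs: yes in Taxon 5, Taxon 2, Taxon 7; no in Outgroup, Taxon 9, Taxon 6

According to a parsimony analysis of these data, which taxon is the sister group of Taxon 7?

Character polarity is set by the outgroup: the derived state is whichever differs from the outgroup's state, so for lateral line, reduced hind limbs the derived state is 'no', and for the remaining characters it is 'yes'.
lateral line (derived state 'no') is shared by Taxon 5 and Taxon 7 — a synapomorphy uniting that clade.
sclerotic ring (derived state 'yes') is shared by all ingroup taxa — unites the whole ingroup.
reduced hind limbs: derived state 'no' in Taxon 5 only — an autapomorphy, so it tells us nothing about relationships among taxa.
hollow quills (derived state 'yes') is shared by Taxon 2, Taxon 5, Taxon 7, and Taxon 9 — a synapomorphy uniting that clade.
pollen tricolpate (derived state 'yes') is unique to Taxon 7 (autapomorphy; uninformative for grouping).
book lungs: derived state 'yes' in Taxon 2, Taxon 5, and Taxon 7 only — synapomorphy for {Taxon 2, Taxon 5, Taxon 7}.
Most parsimonious ingroup topology: ((((Taxon 5,Taxon 7),Taxon 2),Taxon 9),Taxon 6).
Taxon 7 and Taxon 5 form a cherry on this tree, so they are sister taxa.

Taxon 5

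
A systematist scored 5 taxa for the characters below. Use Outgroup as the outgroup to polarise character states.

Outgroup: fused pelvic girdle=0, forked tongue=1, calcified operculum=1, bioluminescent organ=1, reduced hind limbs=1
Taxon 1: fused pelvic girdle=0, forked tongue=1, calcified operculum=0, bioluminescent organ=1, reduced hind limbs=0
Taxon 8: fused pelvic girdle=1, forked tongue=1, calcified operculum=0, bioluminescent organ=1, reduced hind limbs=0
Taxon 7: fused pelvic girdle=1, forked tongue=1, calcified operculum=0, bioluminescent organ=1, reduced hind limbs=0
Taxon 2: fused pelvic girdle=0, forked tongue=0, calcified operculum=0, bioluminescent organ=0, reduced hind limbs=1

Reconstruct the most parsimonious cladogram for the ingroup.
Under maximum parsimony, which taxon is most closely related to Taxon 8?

Character polarity is set by the outgroup: the derived state is whichever differs from the outgroup's state, so for forked tongue, calcified operculum, bioluminescent organ, reduced hind limbs the derived state is '0', and for the remaining characters it is '1'.
Only Taxon 7 and Taxon 8 show the derived state '1' for fused pelvic girdle, supporting them as a clade.
forked tongue (derived state '0') is unique to Taxon 2 (autapomorphy; uninformative for grouping).
All ingroup taxa share the derived state '0' for calcified operculum; it defines the ingroup but does not resolve relationships within it.
bioluminescent organ: derived state '0' in Taxon 2 only — an autapomorphy, so it tells us nothing about relationships among taxa.
reduced hind limbs: derived state '0' in Taxon 1, Taxon 7, and Taxon 8 only — synapomorphy for {Taxon 1, Taxon 7, Taxon 8}.
Most parsimonious ingroup topology: ((Taxon 1,(Taxon 8,Taxon 7)),Taxon 2).
Taxon 8 and Taxon 7 form a cherry on this tree, so they are sister taxa.

Taxon 7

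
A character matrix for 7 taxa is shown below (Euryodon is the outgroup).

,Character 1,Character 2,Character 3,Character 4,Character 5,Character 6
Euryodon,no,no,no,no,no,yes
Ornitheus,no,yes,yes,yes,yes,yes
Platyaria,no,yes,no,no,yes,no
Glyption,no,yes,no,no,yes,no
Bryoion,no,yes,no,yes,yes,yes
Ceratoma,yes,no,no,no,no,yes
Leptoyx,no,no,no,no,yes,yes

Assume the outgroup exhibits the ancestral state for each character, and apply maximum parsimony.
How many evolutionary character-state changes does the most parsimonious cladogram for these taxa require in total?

6

Character polarity is set by the outgroup: the derived state is whichever differs from the outgroup's state, so for Character 6 the derived state is 'no', and for the remaining characters it is 'yes'.
Character 1 (derived state 'yes') is unique to Ceratoma (autapomorphy; uninformative for grouping).
Only Bryoion, Glyption, Ornitheus, and Platyaria show the derived state 'yes' for Character 2, supporting them as a clade.
Character 3 (derived state 'yes') is unique to Ornitheus (autapomorphy; uninformative for grouping).
Character 4 (derived state 'yes') is shared by Bryoion and Ornitheus — a synapomorphy uniting that clade.
Character 5 (derived state 'yes') is shared by Bryoion, Glyption, Leptoyx, Ornitheus, and Platyaria — a synapomorphy uniting that clade.
Character 6 (derived state 'no') is shared by Glyption and Platyaria — a synapomorphy uniting that clade.
Most parsimonious ingroup topology: ((((Ornitheus,Bryoion),(Platyaria,Glyption)),Leptoyx),Ceratoma).
Changes per character on this tree: Character 1: 1; Character 2: 1; Character 3: 1; Character 4: 1; Character 5: 1; Character 6: 1.
Total = 6.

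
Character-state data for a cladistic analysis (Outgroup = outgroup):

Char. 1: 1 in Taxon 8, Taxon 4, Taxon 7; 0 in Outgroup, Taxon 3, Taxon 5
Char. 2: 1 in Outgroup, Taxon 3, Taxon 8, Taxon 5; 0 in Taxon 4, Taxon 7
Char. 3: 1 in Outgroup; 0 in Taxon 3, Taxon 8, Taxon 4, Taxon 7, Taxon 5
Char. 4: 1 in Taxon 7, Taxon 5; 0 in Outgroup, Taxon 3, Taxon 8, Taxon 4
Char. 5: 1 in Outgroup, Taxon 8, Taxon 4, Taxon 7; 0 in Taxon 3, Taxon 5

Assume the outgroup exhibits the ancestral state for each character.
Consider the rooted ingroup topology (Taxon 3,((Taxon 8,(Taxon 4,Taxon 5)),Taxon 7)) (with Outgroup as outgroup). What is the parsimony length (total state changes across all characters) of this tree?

Map each character onto (Taxon 3,((Taxon 8,(Taxon 4,Taxon 5)),Taxon 7)) (rooted by Outgroup) and count the minimum state changes it requires (Fitch parsimony):
Char. 1: 2; Char. 2: 2; Char. 3: 1; Char. 4: 2; Char. 5: 2.
Total tree length = 9.

9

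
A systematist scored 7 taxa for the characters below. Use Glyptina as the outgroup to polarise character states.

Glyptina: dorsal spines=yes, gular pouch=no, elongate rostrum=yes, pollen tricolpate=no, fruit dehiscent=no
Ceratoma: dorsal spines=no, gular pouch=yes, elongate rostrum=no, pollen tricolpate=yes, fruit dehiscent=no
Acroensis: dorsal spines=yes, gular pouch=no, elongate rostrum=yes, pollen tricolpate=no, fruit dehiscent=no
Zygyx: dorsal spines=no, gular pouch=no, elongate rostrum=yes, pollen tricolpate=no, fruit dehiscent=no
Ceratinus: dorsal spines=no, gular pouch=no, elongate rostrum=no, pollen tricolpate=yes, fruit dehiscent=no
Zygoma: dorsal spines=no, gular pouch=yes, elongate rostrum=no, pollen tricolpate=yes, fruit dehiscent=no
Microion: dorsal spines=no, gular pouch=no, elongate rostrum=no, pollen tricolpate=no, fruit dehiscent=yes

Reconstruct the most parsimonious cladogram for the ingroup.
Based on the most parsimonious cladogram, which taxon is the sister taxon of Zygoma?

Ceratoma

Character polarity is set by the outgroup: the derived state is whichever differs from the outgroup's state, so for dorsal spines, elongate rostrum the derived state is 'no', and for the remaining characters it is 'yes'.
dorsal spines (derived state 'no') is shared by Ceratinus, Ceratoma, Microion, Zygoma, and Zygyx — a synapomorphy uniting that clade.
gular pouch (derived state 'yes') is shared by Ceratoma and Zygoma — a synapomorphy uniting that clade.
elongate rostrum: derived state 'no' in Ceratinus, Ceratoma, Microion, and Zygoma only — synapomorphy for {Ceratinus, Ceratoma, Microion, Zygoma}.
Only Ceratinus, Ceratoma, and Zygoma show the derived state 'yes' for pollen tricolpate, supporting them as a clade.
fruit dehiscent (derived state 'yes') is unique to Microion (autapomorphy; uninformative for grouping).
Most parsimonious ingroup topology: (((((Ceratoma,Zygoma),Ceratinus),Microion),Zygyx),Acroensis).
Zygoma and Ceratoma form a cherry on this tree, so they are sister taxa.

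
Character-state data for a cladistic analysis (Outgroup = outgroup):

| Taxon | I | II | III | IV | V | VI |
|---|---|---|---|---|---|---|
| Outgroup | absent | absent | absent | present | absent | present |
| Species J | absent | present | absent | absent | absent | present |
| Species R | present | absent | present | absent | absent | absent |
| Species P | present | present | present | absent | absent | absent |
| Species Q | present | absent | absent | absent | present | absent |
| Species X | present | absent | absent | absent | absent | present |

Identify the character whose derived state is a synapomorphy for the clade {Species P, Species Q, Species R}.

Character polarity is set by the outgroup: the derived state is whichever differs from the outgroup's state, so for IV, VI the derived state is 'absent', and for the remaining characters it is 'present'.
Only Species P, Species Q, Species R, and Species X show the derived state 'present' for I, supporting them as a clade.
II groups Species J and Species P, which is incompatible with the clades supported by the remaining characters; treating it as convergent (homoplasy) costs fewer steps than any alternative tree.
III (derived state 'present') is shared by Species P and Species R — a synapomorphy uniting that clade.
IV (derived state 'absent') is shared by all ingroup taxa — unites the whole ingroup.
V (derived state 'present') is unique to Species Q (autapomorphy; uninformative for grouping).
Only Species P, Species Q, and Species R show the derived state 'absent' for VI, supporting them as a clade.
Most parsimonious ingroup topology: (Species J,(((Species R,Species P),Species Q),Species X)).
The clade {Species P, Species Q, Species R} is supported by VI: its derived state 'absent' occurs in exactly those taxa and in no other taxon (including the outgroup).

VI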